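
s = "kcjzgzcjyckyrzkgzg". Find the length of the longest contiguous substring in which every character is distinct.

add k: [k] len 1
add c: [k, c] len 2
add j: [k, c, j] len 3
add z: [k, c, j, z] len 4
add g: [k, c, j, z, g] len 5
add z (repeat z, move left end past it): [g, z] len 2
add c: [g, z, c] len 3
add j: [g, z, c, j] len 4
add y: [g, z, c, j, y] len 5
add c (repeat c, move left end past it): [j, y, c] len 3
add k: [j, y, c, k] len 4
add y (repeat y, move left end past it): [c, k, y] len 3
add r: [c, k, y, r] len 4
add z: [c, k, y, r, z] len 5
add k (repeat k, move left end past it): [y, r, z, k] len 4
add g: [y, r, z, k, g] len 5
add z (repeat z, move left end past it): [k, g, z] len 3
add g (repeat g, move left end past it): [z, g] len 2
Longest all-distinct length: 5.

5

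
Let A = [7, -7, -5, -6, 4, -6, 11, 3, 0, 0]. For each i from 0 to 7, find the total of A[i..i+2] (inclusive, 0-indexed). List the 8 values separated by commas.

-5, -18, -7, -8, 9, 8, 14, 3

7 -7 -5 → sum -5
-7 -5 -6 → sum -18
-5 -6 4 → sum -7
-6 4 -6 → sum -8
4 -6 11 → sum 9
-6 11 3 → sum 8
11 3 0 → sum 14
3 0 0 → sum 3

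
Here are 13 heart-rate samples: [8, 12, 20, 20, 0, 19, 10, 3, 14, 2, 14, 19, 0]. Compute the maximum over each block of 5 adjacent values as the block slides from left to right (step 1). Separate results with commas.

Sliding a size-5 window across the 13 values:
8 12 20 20 0 → max 20
12 20 20 0 19 → max 20
20 20 0 19 10 → max 20
20 0 19 10 3 → max 20
0 19 10 3 14 → max 19
19 10 3 14 2 → max 19
10 3 14 2 14 → max 14
3 14 2 14 19 → max 19
14 2 14 19 0 → max 19

20, 20, 20, 20, 19, 19, 14, 19, 19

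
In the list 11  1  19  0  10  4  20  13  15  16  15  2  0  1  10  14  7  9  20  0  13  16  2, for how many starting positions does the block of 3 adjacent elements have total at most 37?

18

(11, 1, 19) → sum 31  ≤ 37 ✓
(1, 19, 0) → sum 20  ≤ 37 ✓
(19, 0, 10) → sum 29  ≤ 37 ✓
(0, 10, 4) → sum 14  ≤ 37 ✓
(10, 4, 20) → sum 34  ≤ 37 ✓
(4, 20, 13) → sum 37  ≤ 37 ✓
(20, 13, 15) → sum 48
(13, 15, 16) → sum 44
(15, 16, 15) → sum 46
(16, 15, 2) → sum 33  ≤ 37 ✓
(15, 2, 0) → sum 17  ≤ 37 ✓
(2, 0, 1) → sum 3  ≤ 37 ✓
(0, 1, 10) → sum 11  ≤ 37 ✓
(1, 10, 14) → sum 25  ≤ 37 ✓
(10, 14, 7) → sum 31  ≤ 37 ✓
(14, 7, 9) → sum 30  ≤ 37 ✓
(7, 9, 20) → sum 36  ≤ 37 ✓
(9, 20, 0) → sum 29  ≤ 37 ✓
(20, 0, 13) → sum 33  ≤ 37 ✓
(0, 13, 16) → sum 29  ≤ 37 ✓
(13, 16, 2) → sum 31  ≤ 37 ✓
18 windows satisfy the condition.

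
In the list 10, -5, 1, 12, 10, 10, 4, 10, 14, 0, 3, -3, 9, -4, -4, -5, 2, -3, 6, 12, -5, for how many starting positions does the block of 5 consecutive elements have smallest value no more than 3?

10 -5 1 12 10 → min -5  ≤ 3 ✓
-5 1 12 10 10 → min -5  ≤ 3 ✓
1 12 10 10 4 → min 1  ≤ 3 ✓
12 10 10 4 10 → min 4
10 10 4 10 14 → min 4
10 4 10 14 0 → min 0  ≤ 3 ✓
4 10 14 0 3 → min 0  ≤ 3 ✓
10 14 0 3 -3 → min -3  ≤ 3 ✓
14 0 3 -3 9 → min -3  ≤ 3 ✓
0 3 -3 9 -4 → min -4  ≤ 3 ✓
3 -3 9 -4 -4 → min -4  ≤ 3 ✓
-3 9 -4 -4 -5 → min -5  ≤ 3 ✓
9 -4 -4 -5 2 → min -5  ≤ 3 ✓
-4 -4 -5 2 -3 → min -5  ≤ 3 ✓
-4 -5 2 -3 6 → min -5  ≤ 3 ✓
-5 2 -3 6 12 → min -5  ≤ 3 ✓
2 -3 6 12 -5 → min -5  ≤ 3 ✓
15 windows satisfy the condition.

15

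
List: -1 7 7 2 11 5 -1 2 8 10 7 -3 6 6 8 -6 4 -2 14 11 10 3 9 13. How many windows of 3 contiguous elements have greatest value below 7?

(-1, 7, 7) → max 7
(7, 7, 2) → max 7
(7, 2, 11) → max 11
(2, 11, 5) → max 11
(11, 5, -1) → max 11
(5, -1, 2) → max 5  < 7 ✓
(-1, 2, 8) → max 8
(2, 8, 10) → max 10
(8, 10, 7) → max 10
(10, 7, -3) → max 10
(7, -3, 6) → max 7
(-3, 6, 6) → max 6  < 7 ✓
(6, 6, 8) → max 8
(6, 8, -6) → max 8
(8, -6, 4) → max 8
(-6, 4, -2) → max 4  < 7 ✓
(4, -2, 14) → max 14
(-2, 14, 11) → max 14
(14, 11, 10) → max 14
(11, 10, 3) → max 11
(10, 3, 9) → max 10
(3, 9, 13) → max 13
3 windows satisfy the condition.

3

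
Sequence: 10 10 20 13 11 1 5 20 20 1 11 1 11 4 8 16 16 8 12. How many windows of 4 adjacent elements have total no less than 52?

4

[10, 10, 20, 13] → sum 53  ≥ 52 ✓
[10, 20, 13, 11] → sum 54  ≥ 52 ✓
[20, 13, 11, 1] → sum 45
[13, 11, 1, 5] → sum 30
[11, 1, 5, 20] → sum 37
[1, 5, 20, 20] → sum 46
[5, 20, 20, 1] → sum 46
[20, 20, 1, 11] → sum 52  ≥ 52 ✓
[20, 1, 11, 1] → sum 33
[1, 11, 1, 11] → sum 24
[11, 1, 11, 4] → sum 27
[1, 11, 4, 8] → sum 24
[11, 4, 8, 16] → sum 39
[4, 8, 16, 16] → sum 44
[8, 16, 16, 8] → sum 48
[16, 16, 8, 12] → sum 52  ≥ 52 ✓
4 windows satisfy the condition.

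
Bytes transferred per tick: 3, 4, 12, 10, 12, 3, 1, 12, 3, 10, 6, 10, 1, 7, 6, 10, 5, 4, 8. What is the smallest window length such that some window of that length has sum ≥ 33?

add 3: running sum 3 < 33
add 4: running sum 7 < 33
add 12: running sum 19 < 33
add 10: running sum 29 < 33
add 12: shortest ending here [12, 10, 12] sum 34, len 3
add 3: shortest ending here [12, 10, 12, 3] sum 37, len 4
add 1: shortest ending here [12, 10, 12, 3, 1] sum 38, len 5
add 12: shortest ending here [10, 12, 3, 1, 12] sum 38, len 5
add 3: shortest ending here [10, 12, 3, 1, 12, 3] sum 41, len 6
add 10: shortest ending here [12, 3, 1, 12, 3, 10] sum 41, len 6
add 6: shortest ending here [3, 1, 12, 3, 10, 6] sum 35, len 6
add 10: shortest ending here [12, 3, 10, 6, 10] sum 41, len 5
add 1: shortest ending here [12, 3, 10, 6, 10, 1] sum 42, len 6
add 7: shortest ending here [10, 6, 10, 1, 7] sum 34, len 5
add 6: shortest ending here [10, 6, 10, 1, 7, 6] sum 40, len 6
add 10: shortest ending here [10, 1, 7, 6, 10] sum 34, len 5
add 5: shortest ending here [10, 1, 7, 6, 10, 5] sum 39, len 6
add 4: shortest ending here [1, 7, 6, 10, 5, 4] sum 33, len 6
add 8: shortest ending here [6, 10, 5, 4, 8] sum 33, len 5
Shortest qualifying length: 3.

3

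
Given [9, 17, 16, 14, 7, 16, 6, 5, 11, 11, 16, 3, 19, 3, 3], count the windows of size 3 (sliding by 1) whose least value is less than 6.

[9, 17, 16] → min 9
[17, 16, 14] → min 14
[16, 14, 7] → min 7
[14, 7, 16] → min 7
[7, 16, 6] → min 6
[16, 6, 5] → min 5  < 6 ✓
[6, 5, 11] → min 5  < 6 ✓
[5, 11, 11] → min 5  < 6 ✓
[11, 11, 16] → min 11
[11, 16, 3] → min 3  < 6 ✓
[16, 3, 19] → min 3  < 6 ✓
[3, 19, 3] → min 3  < 6 ✓
[19, 3, 3] → min 3  < 6 ✓
7 windows satisfy the condition.

7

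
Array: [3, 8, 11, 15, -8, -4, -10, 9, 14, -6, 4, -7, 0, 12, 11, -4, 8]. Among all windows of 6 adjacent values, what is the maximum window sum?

25

3 8 11 15 -8 -4 → sum 25
8 11 15 -8 -4 -10 → sum 12
11 15 -8 -4 -10 9 → sum 13
15 -8 -4 -10 9 14 → sum 16
-8 -4 -10 9 14 -6 → sum -5
-4 -10 9 14 -6 4 → sum 7
-10 9 14 -6 4 -7 → sum 4
9 14 -6 4 -7 0 → sum 14
14 -6 4 -7 0 12 → sum 17
-6 4 -7 0 12 11 → sum 14
4 -7 0 12 11 -4 → sum 16
-7 0 12 11 -4 8 → sum 20
Maximum of these is 25.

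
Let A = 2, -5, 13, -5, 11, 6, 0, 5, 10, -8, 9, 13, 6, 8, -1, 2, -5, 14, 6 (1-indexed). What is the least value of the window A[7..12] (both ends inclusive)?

Elements at indices 7..12: 0, 5, 10, -8, 9, 13
min(0, 5, 10, -8, 9, 13) = -8

-8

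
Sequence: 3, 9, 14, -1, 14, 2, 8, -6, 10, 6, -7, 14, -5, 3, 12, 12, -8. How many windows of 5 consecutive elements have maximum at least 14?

10

3 9 14 -1 14 → max 14  ≥ 14 ✓
9 14 -1 14 2 → max 14  ≥ 14 ✓
14 -1 14 2 8 → max 14  ≥ 14 ✓
-1 14 2 8 -6 → max 14  ≥ 14 ✓
14 2 8 -6 10 → max 14  ≥ 14 ✓
2 8 -6 10 6 → max 10
8 -6 10 6 -7 → max 10
-6 10 6 -7 14 → max 14  ≥ 14 ✓
10 6 -7 14 -5 → max 14  ≥ 14 ✓
6 -7 14 -5 3 → max 14  ≥ 14 ✓
-7 14 -5 3 12 → max 14  ≥ 14 ✓
14 -5 3 12 12 → max 14  ≥ 14 ✓
-5 3 12 12 -8 → max 12
10 windows satisfy the condition.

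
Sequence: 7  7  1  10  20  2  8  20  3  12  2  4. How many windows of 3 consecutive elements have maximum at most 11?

2

7 7 1 → max 7  ≤ 11 ✓
7 1 10 → max 10  ≤ 11 ✓
1 10 20 → max 20
10 20 2 → max 20
20 2 8 → max 20
2 8 20 → max 20
8 20 3 → max 20
20 3 12 → max 20
3 12 2 → max 12
12 2 4 → max 12
2 windows satisfy the condition.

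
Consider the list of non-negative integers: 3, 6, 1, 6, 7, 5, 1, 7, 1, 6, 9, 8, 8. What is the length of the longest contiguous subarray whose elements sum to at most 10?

→ 3: sum 3, len 1
→ 6: sum 9, len 2
→ 1: sum 10, len 3
→ 6 (dropped 3, 6): sum 7, len 2
→ 7 (dropped 1, 6): sum 7, len 1
→ 5 (dropped 7): sum 5, len 1
→ 1: sum 6, len 2
→ 7 (dropped 5): sum 8, len 2
→ 1: sum 9, len 3
→ 6 (dropped 1, 7): sum 7, len 2
→ 9 (dropped 1, 6): sum 9, len 1
→ 8 (dropped 9): sum 8, len 1
→ 8 (dropped 8): sum 8, len 1
Longest length seen: 3.

3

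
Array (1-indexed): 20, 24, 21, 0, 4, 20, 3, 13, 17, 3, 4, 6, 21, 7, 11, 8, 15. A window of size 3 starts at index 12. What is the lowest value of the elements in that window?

Elements at indices 12..14: 6, 21, 7
min(6, 21, 7) = 6

6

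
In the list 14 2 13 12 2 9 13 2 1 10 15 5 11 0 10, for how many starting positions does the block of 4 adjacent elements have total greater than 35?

4

(14, 2, 13, 12) → sum 41  > 35 ✓
(2, 13, 12, 2) → sum 29
(13, 12, 2, 9) → sum 36  > 35 ✓
(12, 2, 9, 13) → sum 36  > 35 ✓
(2, 9, 13, 2) → sum 26
(9, 13, 2, 1) → sum 25
(13, 2, 1, 10) → sum 26
(2, 1, 10, 15) → sum 28
(1, 10, 15, 5) → sum 31
(10, 15, 5, 11) → sum 41  > 35 ✓
(15, 5, 11, 0) → sum 31
(5, 11, 0, 10) → sum 26
4 windows satisfy the condition.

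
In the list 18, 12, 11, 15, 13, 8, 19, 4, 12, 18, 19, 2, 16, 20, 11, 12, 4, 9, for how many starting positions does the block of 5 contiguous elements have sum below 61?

(18, 12, 11, 15, 13) → sum 69
(12, 11, 15, 13, 8) → sum 59  < 61 ✓
(11, 15, 13, 8, 19) → sum 66
(15, 13, 8, 19, 4) → sum 59  < 61 ✓
(13, 8, 19, 4, 12) → sum 56  < 61 ✓
(8, 19, 4, 12, 18) → sum 61
(19, 4, 12, 18, 19) → sum 72
(4, 12, 18, 19, 2) → sum 55  < 61 ✓
(12, 18, 19, 2, 16) → sum 67
(18, 19, 2, 16, 20) → sum 75
(19, 2, 16, 20, 11) → sum 68
(2, 16, 20, 11, 12) → sum 61
(16, 20, 11, 12, 4) → sum 63
(20, 11, 12, 4, 9) → sum 56  < 61 ✓
5 windows satisfy the condition.

5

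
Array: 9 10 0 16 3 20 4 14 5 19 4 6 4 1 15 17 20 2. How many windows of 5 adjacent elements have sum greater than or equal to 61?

1

(9, 10, 0, 16, 3) → sum 38
(10, 0, 16, 3, 20) → sum 49
(0, 16, 3, 20, 4) → sum 43
(16, 3, 20, 4, 14) → sum 57
(3, 20, 4, 14, 5) → sum 46
(20, 4, 14, 5, 19) → sum 62  ≥ 61 ✓
(4, 14, 5, 19, 4) → sum 46
(14, 5, 19, 4, 6) → sum 48
(5, 19, 4, 6, 4) → sum 38
(19, 4, 6, 4, 1) → sum 34
(4, 6, 4, 1, 15) → sum 30
(6, 4, 1, 15, 17) → sum 43
(4, 1, 15, 17, 20) → sum 57
(1, 15, 17, 20, 2) → sum 55
1 window satisfy the condition.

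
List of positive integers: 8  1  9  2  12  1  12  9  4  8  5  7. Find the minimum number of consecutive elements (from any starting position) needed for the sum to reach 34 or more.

4

Extend right; whenever the sum reaches 34, record the length and shrink from the left:
add 8: running sum 8 < 34
add 1: running sum 9 < 34
add 9: running sum 18 < 34
add 2: running sum 20 < 34
add 12: running sum 32 < 34
add 1: running sum 33 < 34
end 6: [9, 2, 12, 1, 12] sum 36, len 5
end 7: [12, 1, 12, 9] sum 34, len 4
end 8: [12, 1, 12, 9, 4] sum 38, len 5
end 9: [1, 12, 9, 4, 8] sum 34, len 5
end 10: [12, 9, 4, 8, 5] sum 38, len 5
end 11: [12, 9, 4, 8, 5, 7] sum 45, len 6
Shortest qualifying length: 4.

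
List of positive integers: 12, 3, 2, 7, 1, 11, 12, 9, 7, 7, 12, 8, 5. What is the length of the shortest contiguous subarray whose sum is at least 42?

Extend right; whenever the sum reaches 42, record the length and shrink from the left:
add 12: running sum 12 < 42
add 3: running sum 15 < 42
add 2: running sum 17 < 42
add 7: running sum 24 < 42
add 1: running sum 25 < 42
add 11: running sum 36 < 42
add 12: shortest ending here [12, 3, 2, 7, 1, 11, 12] sum 48, len 7
add 9: shortest ending here [2, 7, 1, 11, 12, 9] sum 42, len 6
add 7: shortest ending here [7, 1, 11, 12, 9, 7] sum 47, len 6
add 7: shortest ending here [11, 12, 9, 7, 7] sum 46, len 5
add 12: shortest ending here [12, 9, 7, 7, 12] sum 47, len 5
add 8: shortest ending here [9, 7, 7, 12, 8] sum 43, len 5
add 5: shortest ending here [9, 7, 7, 12, 8, 5] sum 48, len 6
Shortest qualifying length: 5.

5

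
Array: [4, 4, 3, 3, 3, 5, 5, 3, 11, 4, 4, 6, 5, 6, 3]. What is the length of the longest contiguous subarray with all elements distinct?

4

[4] len 1
[4] len 1
[4, 3] len 2
[3] len 1
[3] len 1
[3, 5] len 2
[5] len 1
[5, 3] len 2
[5, 3, 11] len 3
[5, 3, 11, 4] len 4
[4] len 1
[4, 6] len 2
[4, 6, 5] len 3
[5, 6] len 2
[5, 6, 3] len 3
Longest all-distinct length: 4.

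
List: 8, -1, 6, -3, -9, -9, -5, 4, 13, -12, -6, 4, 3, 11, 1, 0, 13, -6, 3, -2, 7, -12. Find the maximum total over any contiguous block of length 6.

Window sums for each of the 17 positions:
8 -1 6 -3 -9 -9 → sum -8
-1 6 -3 -9 -9 -5 → sum -21
6 -3 -9 -9 -5 4 → sum -16
-3 -9 -9 -5 4 13 → sum -9
-9 -9 -5 4 13 -12 → sum -18
-9 -5 4 13 -12 -6 → sum -15
-5 4 13 -12 -6 4 → sum -2
4 13 -12 -6 4 3 → sum 6
13 -12 -6 4 3 11 → sum 13
-12 -6 4 3 11 1 → sum 1
-6 4 3 11 1 0 → sum 13
4 3 11 1 0 13 → sum 32
3 11 1 0 13 -6 → sum 22
11 1 0 13 -6 3 → sum 22
1 0 13 -6 3 -2 → sum 9
0 13 -6 3 -2 7 → sum 15
13 -6 3 -2 7 -12 → sum 3
Maximum of these is 32.

32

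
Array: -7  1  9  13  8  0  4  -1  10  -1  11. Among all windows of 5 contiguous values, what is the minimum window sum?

12

Each size-5 window and its sum:
[-7, 1, 9, 13, 8] → sum 24
[1, 9, 13, 8, 0] → sum 31
[9, 13, 8, 0, 4] → sum 34
[13, 8, 0, 4, -1] → sum 24
[8, 0, 4, -1, 10] → sum 21
[0, 4, -1, 10, -1] → sum 12
[4, -1, 10, -1, 11] → sum 23
Minimum of these is 12.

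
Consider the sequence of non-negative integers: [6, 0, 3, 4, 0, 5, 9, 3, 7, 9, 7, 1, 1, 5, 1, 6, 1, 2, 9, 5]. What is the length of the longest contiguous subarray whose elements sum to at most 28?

8

→ 6: sum 6, len 1
→ 0: sum 6, len 2
→ 3: sum 9, len 3
→ 4: sum 13, len 4
→ 0: sum 13, len 5
→ 5: sum 18, len 6
→ 9: sum 27, len 7
→ 3 (dropped 6): sum 24, len 7
→ 7 (dropped 0, 3): sum 28, len 6
→ 9 (dropped 4, 0, 5): sum 28, len 4
→ 7 (dropped 9): sum 26, len 4
→ 1: sum 27, len 5
→ 1: sum 28, len 6
→ 5 (dropped 3, 7): sum 23, len 5
→ 1: sum 24, len 6
→ 6 (dropped 9): sum 21, len 6
→ 1: sum 22, len 7
→ 2: sum 24, len 8
→ 9 (dropped 7): sum 26, len 8
→ 5 (dropped 1, 1, 5): sum 24, len 6
Longest length seen: 8.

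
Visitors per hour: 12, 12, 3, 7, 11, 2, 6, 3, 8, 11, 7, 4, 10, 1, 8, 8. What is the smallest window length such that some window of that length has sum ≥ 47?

Extend right; whenever the sum reaches 47, record the length and shrink from the left:
add 12: running sum 12 < 47
add 12: running sum 24 < 47
add 3: running sum 27 < 47
add 7: running sum 34 < 47
add 11: running sum 45 < 47
end 5: [12, 12, 3, 7, 11, 2] sum 47, len 6
end 6: [12, 12, 3, 7, 11, 2, 6] sum 53, len 7
end 7: [12, 12, 3, 7, 11, 2, 6, 3] sum 56, len 8
end 8: [12, 3, 7, 11, 2, 6, 3, 8] sum 52, len 8
end 9: [7, 11, 2, 6, 3, 8, 11] sum 48, len 7
end 10: [11, 2, 6, 3, 8, 11, 7] sum 48, len 7
end 11: [11, 2, 6, 3, 8, 11, 7, 4] sum 52, len 8
end 12: [6, 3, 8, 11, 7, 4, 10] sum 49, len 7
end 13: [6, 3, 8, 11, 7, 4, 10, 1] sum 50, len 8
end 14: [8, 11, 7, 4, 10, 1, 8] sum 49, len 7
end 15: [11, 7, 4, 10, 1, 8, 8] sum 49, len 7
Shortest qualifying length: 6.

6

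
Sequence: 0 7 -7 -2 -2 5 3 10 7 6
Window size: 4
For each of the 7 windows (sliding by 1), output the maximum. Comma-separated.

7, 7, 5, 5, 10, 10, 10

[0, 7, -7, -2] → max 7
[7, -7, -2, -2] → max 7
[-7, -2, -2, 5] → max 5
[-2, -2, 5, 3] → max 5
[-2, 5, 3, 10] → max 10
[5, 3, 10, 7] → max 10
[3, 10, 7, 6] → max 10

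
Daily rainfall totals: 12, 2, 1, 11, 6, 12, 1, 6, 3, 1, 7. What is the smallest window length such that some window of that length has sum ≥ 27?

add 12: running sum 12 < 27
add 2: running sum 14 < 27
add 1: running sum 15 < 27
add 11: running sum 26 < 27
add 6: shortest ending here [12, 2, 1, 11, 6] sum 32, len 5
add 12: shortest ending here [11, 6, 12] sum 29, len 3
add 1: shortest ending here [11, 6, 12, 1] sum 30, len 4
add 6: shortest ending here [11, 6, 12, 1, 6] sum 36, len 5
add 3: shortest ending here [6, 12, 1, 6, 3] sum 28, len 5
add 1: shortest ending here [6, 12, 1, 6, 3, 1] sum 29, len 6
add 7: shortest ending here [12, 1, 6, 3, 1, 7] sum 30, len 6
Shortest qualifying length: 3.

3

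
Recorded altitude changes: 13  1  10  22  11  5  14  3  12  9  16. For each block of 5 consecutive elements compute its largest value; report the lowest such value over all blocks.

14

Each size-5 window and its max:
13 1 10 22 11 → max 22
1 10 22 11 5 → max 22
10 22 11 5 14 → max 22
22 11 5 14 3 → max 22
11 5 14 3 12 → max 14
5 14 3 12 9 → max 14
14 3 12 9 16 → max 16
Lowest of these is 14.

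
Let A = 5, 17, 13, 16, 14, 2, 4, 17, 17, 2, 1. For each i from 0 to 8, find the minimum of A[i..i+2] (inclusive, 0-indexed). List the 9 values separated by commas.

5 17 13 → min 5
17 13 16 → min 13
13 16 14 → min 13
16 14 2 → min 2
14 2 4 → min 2
2 4 17 → min 2
4 17 17 → min 4
17 17 2 → min 2
17 2 1 → min 1

5, 13, 13, 2, 2, 2, 4, 2, 1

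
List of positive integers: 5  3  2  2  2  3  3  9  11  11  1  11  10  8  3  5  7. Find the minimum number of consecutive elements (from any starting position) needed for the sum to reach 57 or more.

7

add 5: running sum 5 < 57
add 3: running sum 8 < 57
add 2: running sum 10 < 57
add 2: running sum 12 < 57
add 2: running sum 14 < 57
add 3: running sum 17 < 57
add 3: running sum 20 < 57
add 9: running sum 29 < 57
add 11: running sum 40 < 57
add 11: running sum 51 < 57
add 1: running sum 52 < 57
add 11: shortest ending here [3, 2, 2, 2, 3, 3, 9, 11, 11, 1, 11] sum 58, len 11
add 10: shortest ending here [3, 3, 9, 11, 11, 1, 11, 10] sum 59, len 8
add 8: shortest ending here [9, 11, 11, 1, 11, 10, 8] sum 61, len 7
add 3: shortest ending here [9, 11, 11, 1, 11, 10, 8, 3] sum 64, len 8
add 5: shortest ending here [11, 11, 1, 11, 10, 8, 3, 5] sum 60, len 8
add 7: shortest ending here [11, 11, 1, 11, 10, 8, 3, 5, 7] sum 67, len 9
Shortest qualifying length: 7.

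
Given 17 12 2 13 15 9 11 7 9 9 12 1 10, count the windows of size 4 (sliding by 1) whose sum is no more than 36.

4

17 12 2 13 → sum 44
12 2 13 15 → sum 42
2 13 15 9 → sum 39
13 15 9 11 → sum 48
15 9 11 7 → sum 42
9 11 7 9 → sum 36  ≤ 36 ✓
11 7 9 9 → sum 36  ≤ 36 ✓
7 9 9 12 → sum 37
9 9 12 1 → sum 31  ≤ 36 ✓
9 12 1 10 → sum 32  ≤ 36 ✓
4 windows satisfy the condition.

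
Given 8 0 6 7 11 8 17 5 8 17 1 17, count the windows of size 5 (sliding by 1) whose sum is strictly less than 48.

2

8 0 6 7 11 → sum 32  < 48 ✓
0 6 7 11 8 → sum 32  < 48 ✓
6 7 11 8 17 → sum 49
7 11 8 17 5 → sum 48
11 8 17 5 8 → sum 49
8 17 5 8 17 → sum 55
17 5 8 17 1 → sum 48
5 8 17 1 17 → sum 48
2 windows satisfy the condition.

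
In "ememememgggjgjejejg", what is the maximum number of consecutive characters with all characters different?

[e] len 1
[e, m] len 2
[m, e] len 2
[e, m] len 2
[m, e] len 2
[e, m] len 2
[m, e] len 2
[e, m] len 2
[e, m, g] len 3
[g] len 1
[g] len 1
[g, j] len 2
[j, g] len 2
[g, j] len 2
[g, j, e] len 3
[e, j] len 2
[j, e] len 2
[e, j] len 2
[e, j, g] len 3
Longest all-distinct length: 3.

3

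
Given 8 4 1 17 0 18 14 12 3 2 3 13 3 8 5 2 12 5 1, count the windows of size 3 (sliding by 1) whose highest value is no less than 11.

13

8 4 1 → max 8
4 1 17 → max 17  ≥ 11 ✓
1 17 0 → max 17  ≥ 11 ✓
17 0 18 → max 18  ≥ 11 ✓
0 18 14 → max 18  ≥ 11 ✓
18 14 12 → max 18  ≥ 11 ✓
14 12 3 → max 14  ≥ 11 ✓
12 3 2 → max 12  ≥ 11 ✓
3 2 3 → max 3
2 3 13 → max 13  ≥ 11 ✓
3 13 3 → max 13  ≥ 11 ✓
13 3 8 → max 13  ≥ 11 ✓
3 8 5 → max 8
8 5 2 → max 8
5 2 12 → max 12  ≥ 11 ✓
2 12 5 → max 12  ≥ 11 ✓
12 5 1 → max 12  ≥ 11 ✓
13 windows satisfy the condition.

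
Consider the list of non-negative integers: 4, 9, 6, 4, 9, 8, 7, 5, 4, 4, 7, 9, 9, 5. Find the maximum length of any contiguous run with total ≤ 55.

[4] sum 4 len 1
[4, 9] sum 13 len 2
[4, 9, 6] sum 19 len 3
[4, 9, 6, 4] sum 23 len 4
[4, 9, 6, 4, 9] sum 32 len 5
[4, 9, 6, 4, 9, 8] sum 40 len 6
[4, 9, 6, 4, 9, 8, 7] sum 47 len 7
[4, 9, 6, 4, 9, 8, 7, 5] sum 52 len 8
[9, 6, 4, 9, 8, 7, 5, 4] sum 52 len 8
[6, 4, 9, 8, 7, 5, 4, 4] sum 47 len 8
[6, 4, 9, 8, 7, 5, 4, 4, 7] sum 54 len 9
[9, 8, 7, 5, 4, 4, 7, 9] sum 53 len 8
[8, 7, 5, 4, 4, 7, 9, 9] sum 53 len 8
[7, 5, 4, 4, 7, 9, 9, 5] sum 50 len 8
Longest length seen: 9.

9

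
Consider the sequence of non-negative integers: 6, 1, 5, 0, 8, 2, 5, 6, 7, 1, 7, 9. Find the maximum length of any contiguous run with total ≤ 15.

4

[6] sum 6 len 1
[6, 1] sum 7 len 2
[6, 1, 5] sum 12 len 3
[6, 1, 5, 0] sum 12 len 4
[1, 5, 0, 8] sum 14 len 4
[5, 0, 8, 2] sum 15 len 4
[0, 8, 2, 5] sum 15 len 4
[2, 5, 6] sum 13 len 3
[6, 7] sum 13 len 2
[6, 7, 1] sum 14 len 3
[7, 1, 7] sum 15 len 3
[9] sum 9 len 1
Longest length seen: 4.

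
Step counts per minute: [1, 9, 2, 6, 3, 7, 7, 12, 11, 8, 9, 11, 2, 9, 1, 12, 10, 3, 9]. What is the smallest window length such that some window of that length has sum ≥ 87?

Extend right; whenever the sum reaches 87, record the length and shrink from the left:
add 1: running sum 1 < 87
add 9: running sum 10 < 87
add 2: running sum 12 < 87
add 6: running sum 18 < 87
add 3: running sum 21 < 87
add 7: running sum 28 < 87
add 7: running sum 35 < 87
add 12: running sum 47 < 87
add 11: running sum 58 < 87
add 8: running sum 66 < 87
add 9: running sum 75 < 87
add 11: running sum 86 < 87
add 2: shortest ending here [9, 2, 6, 3, 7, 7, 12, 11, 8, 9, 11, 2] sum 87, len 12
add 9: shortest ending here [2, 6, 3, 7, 7, 12, 11, 8, 9, 11, 2, 9] sum 87, len 12
add 1: shortest ending here [2, 6, 3, 7, 7, 12, 11, 8, 9, 11, 2, 9, 1] sum 88, len 13
add 12: shortest ending here [7, 7, 12, 11, 8, 9, 11, 2, 9, 1, 12] sum 89, len 11
add 10: shortest ending here [7, 12, 11, 8, 9, 11, 2, 9, 1, 12, 10] sum 92, len 11
add 3: shortest ending here [12, 11, 8, 9, 11, 2, 9, 1, 12, 10, 3] sum 88, len 11
add 9: shortest ending here [12, 11, 8, 9, 11, 2, 9, 1, 12, 10, 3, 9] sum 97, len 12
Shortest qualifying length: 11.

11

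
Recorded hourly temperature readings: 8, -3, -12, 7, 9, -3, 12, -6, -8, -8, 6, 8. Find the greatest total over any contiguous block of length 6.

Window sums for each of the 7 positions:
[8, -3, -12, 7, 9, -3] → sum 6
[-3, -12, 7, 9, -3, 12] → sum 10
[-12, 7, 9, -3, 12, -6] → sum 7
[7, 9, -3, 12, -6, -8] → sum 11
[9, -3, 12, -6, -8, -8] → sum -4
[-3, 12, -6, -8, -8, 6] → sum -7
[12, -6, -8, -8, 6, 8] → sum 4
Greatest of these is 11.

11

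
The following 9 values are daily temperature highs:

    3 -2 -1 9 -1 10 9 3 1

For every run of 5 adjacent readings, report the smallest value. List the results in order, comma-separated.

(3, -2, -1, 9, -1) → min -2
(-2, -1, 9, -1, 10) → min -2
(-1, 9, -1, 10, 9) → min -1
(9, -1, 10, 9, 3) → min -1
(-1, 10, 9, 3, 1) → min -1

-2, -2, -1, -1, -1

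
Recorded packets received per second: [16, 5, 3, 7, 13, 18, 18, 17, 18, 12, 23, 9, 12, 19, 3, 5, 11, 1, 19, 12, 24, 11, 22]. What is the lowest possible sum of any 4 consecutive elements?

20

Window sums for each of the 20 positions:
(16, 5, 3, 7) → sum 31
(5, 3, 7, 13) → sum 28
(3, 7, 13, 18) → sum 41
(7, 13, 18, 18) → sum 56
(13, 18, 18, 17) → sum 66
(18, 18, 17, 18) → sum 71
(18, 17, 18, 12) → sum 65
(17, 18, 12, 23) → sum 70
(18, 12, 23, 9) → sum 62
(12, 23, 9, 12) → sum 56
(23, 9, 12, 19) → sum 63
(9, 12, 19, 3) → sum 43
(12, 19, 3, 5) → sum 39
(19, 3, 5, 11) → sum 38
(3, 5, 11, 1) → sum 20
(5, 11, 1, 19) → sum 36
(11, 1, 19, 12) → sum 43
(1, 19, 12, 24) → sum 56
(19, 12, 24, 11) → sum 66
(12, 24, 11, 22) → sum 69
Lowest of these is 20.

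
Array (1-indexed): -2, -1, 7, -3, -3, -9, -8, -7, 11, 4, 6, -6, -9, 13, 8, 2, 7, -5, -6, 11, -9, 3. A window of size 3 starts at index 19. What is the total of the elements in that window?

-4

Elements at indices 19..21: -6, 11, -9
sum(-6, 11, -9) = -4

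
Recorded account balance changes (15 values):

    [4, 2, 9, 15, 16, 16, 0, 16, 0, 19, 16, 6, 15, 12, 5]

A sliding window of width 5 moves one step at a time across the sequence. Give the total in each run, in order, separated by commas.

[4, 2, 9, 15, 16] → sum 46
[2, 9, 15, 16, 16] → sum 58
[9, 15, 16, 16, 0] → sum 56
[15, 16, 16, 0, 16] → sum 63
[16, 16, 0, 16, 0] → sum 48
[16, 0, 16, 0, 19] → sum 51
[0, 16, 0, 19, 16] → sum 51
[16, 0, 19, 16, 6] → sum 57
[0, 19, 16, 6, 15] → sum 56
[19, 16, 6, 15, 12] → sum 68
[16, 6, 15, 12, 5] → sum 54

46, 58, 56, 63, 48, 51, 51, 57, 56, 68, 54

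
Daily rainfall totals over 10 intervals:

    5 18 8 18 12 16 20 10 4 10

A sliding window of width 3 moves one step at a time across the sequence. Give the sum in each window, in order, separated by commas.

Sliding a size-3 window across the 10 values:
(5, 18, 8) → sum 31
(18, 8, 18) → sum 44
(8, 18, 12) → sum 38
(18, 12, 16) → sum 46
(12, 16, 20) → sum 48
(16, 20, 10) → sum 46
(20, 10, 4) → sum 34
(10, 4, 10) → sum 24

31, 44, 38, 46, 48, 46, 34, 24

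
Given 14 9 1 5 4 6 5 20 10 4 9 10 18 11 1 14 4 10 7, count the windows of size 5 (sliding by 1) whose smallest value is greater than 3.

7

[14, 9, 1, 5, 4] → min 1
[9, 1, 5, 4, 6] → min 1
[1, 5, 4, 6, 5] → min 1
[5, 4, 6, 5, 20] → min 4  > 3 ✓
[4, 6, 5, 20, 10] → min 4  > 3 ✓
[6, 5, 20, 10, 4] → min 4  > 3 ✓
[5, 20, 10, 4, 9] → min 4  > 3 ✓
[20, 10, 4, 9, 10] → min 4  > 3 ✓
[10, 4, 9, 10, 18] → min 4  > 3 ✓
[4, 9, 10, 18, 11] → min 4  > 3 ✓
[9, 10, 18, 11, 1] → min 1
[10, 18, 11, 1, 14] → min 1
[18, 11, 1, 14, 4] → min 1
[11, 1, 14, 4, 10] → min 1
[1, 14, 4, 10, 7] → min 1
7 windows satisfy the condition.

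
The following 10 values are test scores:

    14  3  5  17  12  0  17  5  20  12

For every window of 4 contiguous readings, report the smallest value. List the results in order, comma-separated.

Sliding a size-4 window across the 10 values:
14 3 5 17 → min 3
3 5 17 12 → min 3
5 17 12 0 → min 0
17 12 0 17 → min 0
12 0 17 5 → min 0
0 17 5 20 → min 0
17 5 20 12 → min 5

3, 3, 0, 0, 0, 0, 5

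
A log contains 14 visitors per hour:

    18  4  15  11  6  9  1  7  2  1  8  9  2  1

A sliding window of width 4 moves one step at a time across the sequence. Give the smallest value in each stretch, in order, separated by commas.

Sliding a size-4 window across the 14 values:
[18, 4, 15, 11] → min 4
[4, 15, 11, 6] → min 4
[15, 11, 6, 9] → min 6
[11, 6, 9, 1] → min 1
[6, 9, 1, 7] → min 1
[9, 1, 7, 2] → min 1
[1, 7, 2, 1] → min 1
[7, 2, 1, 8] → min 1
[2, 1, 8, 9] → min 1
[1, 8, 9, 2] → min 1
[8, 9, 2, 1] → min 1

4, 4, 6, 1, 1, 1, 1, 1, 1, 1, 1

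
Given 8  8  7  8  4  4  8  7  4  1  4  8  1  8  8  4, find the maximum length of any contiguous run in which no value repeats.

4

add 8: [8] len 1
add 8 (repeat 8, move left end past it): [8] len 1
add 7: [8, 7] len 2
add 8 (repeat 8, move left end past it): [7, 8] len 2
add 4: [7, 8, 4] len 3
add 4 (repeat 4, move left end past it): [4] len 1
add 8: [4, 8] len 2
add 7: [4, 8, 7] len 3
add 4 (repeat 4, move left end past it): [8, 7, 4] len 3
add 1: [8, 7, 4, 1] len 4
add 4 (repeat 4, move left end past it): [1, 4] len 2
add 8: [1, 4, 8] len 3
add 1 (repeat 1, move left end past it): [4, 8, 1] len 3
add 8 (repeat 8, move left end past it): [1, 8] len 2
add 8 (repeat 8, move left end past it): [8] len 1
add 4: [8, 4] len 2
Longest all-distinct length: 4.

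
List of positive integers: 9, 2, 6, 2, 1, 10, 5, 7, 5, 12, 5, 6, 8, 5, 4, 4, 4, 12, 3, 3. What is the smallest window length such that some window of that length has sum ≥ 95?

add 9: running sum 9 < 95
add 2: running sum 11 < 95
add 6: running sum 17 < 95
add 2: running sum 19 < 95
add 1: running sum 20 < 95
add 10: running sum 30 < 95
add 5: running sum 35 < 95
add 7: running sum 42 < 95
add 5: running sum 47 < 95
add 12: running sum 59 < 95
add 5: running sum 64 < 95
add 6: running sum 70 < 95
add 8: running sum 78 < 95
add 5: running sum 83 < 95
add 4: running sum 87 < 95
add 4: running sum 91 < 95
add 4: shortest ending here [9, 2, 6, 2, 1, 10, 5, 7, 5, 12, 5, 6, 8, 5, 4, 4, 4] sum 95, len 17
add 12: shortest ending here [6, 2, 1, 10, 5, 7, 5, 12, 5, 6, 8, 5, 4, 4, 4, 12] sum 96, len 16
add 3: shortest ending here [6, 2, 1, 10, 5, 7, 5, 12, 5, 6, 8, 5, 4, 4, 4, 12, 3] sum 99, len 17
add 3: shortest ending here [2, 1, 10, 5, 7, 5, 12, 5, 6, 8, 5, 4, 4, 4, 12, 3, 3] sum 96, len 17
Shortest qualifying length: 16.

16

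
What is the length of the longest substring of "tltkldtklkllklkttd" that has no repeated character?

4

add t: [t] len 1
add l: [t, l] len 2
add t (repeat t, move left end past it): [l, t] len 2
add k: [l, t, k] len 3
add l (repeat l, move left end past it): [t, k, l] len 3
add d: [t, k, l, d] len 4
add t (repeat t, move left end past it): [k, l, d, t] len 4
add k (repeat k, move left end past it): [l, d, t, k] len 4
add l (repeat l, move left end past it): [d, t, k, l] len 4
add k (repeat k, move left end past it): [l, k] len 2
add l (repeat l, move left end past it): [k, l] len 2
add l (repeat l, move left end past it): [l] len 1
add k: [l, k] len 2
add l (repeat l, move left end past it): [k, l] len 2
add k (repeat k, move left end past it): [l, k] len 2
add t: [l, k, t] len 3
add t (repeat t, move left end past it): [t] len 1
add d: [t, d] len 2
Longest all-distinct length: 4.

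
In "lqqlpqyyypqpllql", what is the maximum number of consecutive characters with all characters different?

4

[l] len 1
[l, q] len 2
[q] len 1
[q, l] len 2
[q, l, p] len 3
[l, p, q] len 3
[l, p, q, y] len 4
[y] len 1
[y] len 1
[y, p] len 2
[y, p, q] len 3
[q, p] len 2
[q, p, l] len 3
[l] len 1
[l, q] len 2
[q, l] len 2
Longest all-distinct length: 4.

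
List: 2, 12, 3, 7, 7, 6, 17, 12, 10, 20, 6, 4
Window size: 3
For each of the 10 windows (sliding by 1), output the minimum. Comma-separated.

2, 3, 3, 6, 6, 6, 10, 10, 6, 4

[2, 12, 3] → min 2
[12, 3, 7] → min 3
[3, 7, 7] → min 3
[7, 7, 6] → min 6
[7, 6, 17] → min 6
[6, 17, 12] → min 6
[17, 12, 10] → min 10
[12, 10, 20] → min 10
[10, 20, 6] → min 6
[20, 6, 4] → min 4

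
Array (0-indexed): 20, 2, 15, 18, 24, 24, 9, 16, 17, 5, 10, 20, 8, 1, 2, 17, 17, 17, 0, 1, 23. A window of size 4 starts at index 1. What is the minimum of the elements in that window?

2

Elements at indices 1..4: 2, 15, 18, 24
min(2, 15, 18, 24) = 2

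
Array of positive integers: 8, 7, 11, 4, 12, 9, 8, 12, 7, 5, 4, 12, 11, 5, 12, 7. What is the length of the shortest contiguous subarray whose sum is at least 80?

9

add 8: running sum 8 < 80
add 7: running sum 15 < 80
add 11: running sum 26 < 80
add 4: running sum 30 < 80
add 12: running sum 42 < 80
add 9: running sum 51 < 80
add 8: running sum 59 < 80
add 12: running sum 71 < 80
add 7: running sum 78 < 80
end 9: [8, 7, 11, 4, 12, 9, 8, 12, 7, 5] sum 83, len 10
end 10: [8, 7, 11, 4, 12, 9, 8, 12, 7, 5, 4] sum 87, len 11
end 11: [11, 4, 12, 9, 8, 12, 7, 5, 4, 12] sum 84, len 10
end 12: [12, 9, 8, 12, 7, 5, 4, 12, 11] sum 80, len 9
end 13: [12, 9, 8, 12, 7, 5, 4, 12, 11, 5] sum 85, len 10
end 14: [9, 8, 12, 7, 5, 4, 12, 11, 5, 12] sum 85, len 10
end 15: [8, 12, 7, 5, 4, 12, 11, 5, 12, 7] sum 83, len 10
Shortest qualifying length: 9.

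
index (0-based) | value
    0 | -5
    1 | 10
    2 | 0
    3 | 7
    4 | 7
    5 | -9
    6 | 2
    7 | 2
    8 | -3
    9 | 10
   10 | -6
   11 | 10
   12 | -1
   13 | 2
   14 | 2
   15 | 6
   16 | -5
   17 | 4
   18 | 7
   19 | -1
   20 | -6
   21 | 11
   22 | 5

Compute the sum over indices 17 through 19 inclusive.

Elements at indices 17..19: 4, 7, -1
sum(4, 7, -1) = 10

10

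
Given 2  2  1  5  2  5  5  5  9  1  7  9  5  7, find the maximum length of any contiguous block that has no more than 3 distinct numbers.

8

[2] 1 distinct, len 1
[2, 2] 1 distinct, len 2
[2, 2, 1] 2 distinct, len 3
[2, 2, 1, 5] 3 distinct, len 4
[2, 2, 1, 5, 2] 3 distinct, len 5
[2, 2, 1, 5, 2, 5] 3 distinct, len 6
[2, 2, 1, 5, 2, 5, 5] 3 distinct, len 7
[2, 2, 1, 5, 2, 5, 5, 5] 3 distinct, len 8
[5, 2, 5, 5, 5, 9] 3 distinct, len 6
[5, 5, 5, 9, 1] 3 distinct, len 5
[9, 1, 7] 3 distinct, len 3
[9, 1, 7, 9] 3 distinct, len 4
[7, 9, 5] 3 distinct, len 3
[7, 9, 5, 7] 3 distinct, len 4
Longest length with ≤3 distinct: 8.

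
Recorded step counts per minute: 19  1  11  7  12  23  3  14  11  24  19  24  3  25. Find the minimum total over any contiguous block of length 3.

Each size-3 window and its sum:
[19, 1, 11] → sum 31
[1, 11, 7] → sum 19
[11, 7, 12] → sum 30
[7, 12, 23] → sum 42
[12, 23, 3] → sum 38
[23, 3, 14] → sum 40
[3, 14, 11] → sum 28
[14, 11, 24] → sum 49
[11, 24, 19] → sum 54
[24, 19, 24] → sum 67
[19, 24, 3] → sum 46
[24, 3, 25] → sum 52
Minimum of these is 19.

19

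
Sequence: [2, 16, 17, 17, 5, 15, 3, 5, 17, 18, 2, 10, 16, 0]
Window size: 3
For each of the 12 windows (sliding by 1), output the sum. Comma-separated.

[2, 16, 17] → sum 35
[16, 17, 17] → sum 50
[17, 17, 5] → sum 39
[17, 5, 15] → sum 37
[5, 15, 3] → sum 23
[15, 3, 5] → sum 23
[3, 5, 17] → sum 25
[5, 17, 18] → sum 40
[17, 18, 2] → sum 37
[18, 2, 10] → sum 30
[2, 10, 16] → sum 28
[10, 16, 0] → sum 26

35, 50, 39, 37, 23, 23, 25, 40, 37, 30, 28, 26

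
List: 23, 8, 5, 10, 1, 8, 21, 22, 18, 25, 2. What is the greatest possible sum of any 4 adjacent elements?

Each size-4 window and its sum:
23 8 5 10 → sum 46
8 5 10 1 → sum 24
5 10 1 8 → sum 24
10 1 8 21 → sum 40
1 8 21 22 → sum 52
8 21 22 18 → sum 69
21 22 18 25 → sum 86
22 18 25 2 → sum 67
Greatest of these is 86.

86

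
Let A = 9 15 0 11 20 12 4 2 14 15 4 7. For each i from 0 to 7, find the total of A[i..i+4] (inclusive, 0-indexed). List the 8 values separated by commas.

Sliding a size-5 window across the 12 values:
(9, 15, 0, 11, 20) → sum 55
(15, 0, 11, 20, 12) → sum 58
(0, 11, 20, 12, 4) → sum 47
(11, 20, 12, 4, 2) → sum 49
(20, 12, 4, 2, 14) → sum 52
(12, 4, 2, 14, 15) → sum 47
(4, 2, 14, 15, 4) → sum 39
(2, 14, 15, 4, 7) → sum 42

55, 58, 47, 49, 52, 47, 39, 42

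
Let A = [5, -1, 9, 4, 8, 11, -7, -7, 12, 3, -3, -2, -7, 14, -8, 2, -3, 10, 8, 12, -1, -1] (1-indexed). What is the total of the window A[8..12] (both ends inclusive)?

3

Elements at indices 8..12: -7, 12, 3, -3, -2
sum(-7, 12, 3, -3, -2) = 3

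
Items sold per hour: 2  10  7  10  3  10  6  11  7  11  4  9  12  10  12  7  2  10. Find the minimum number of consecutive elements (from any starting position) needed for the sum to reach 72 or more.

add 2: running sum 2 < 72
add 10: running sum 12 < 72
add 7: running sum 19 < 72
add 10: running sum 29 < 72
add 3: running sum 32 < 72
add 10: running sum 42 < 72
add 6: running sum 48 < 72
add 11: running sum 59 < 72
add 7: running sum 66 < 72
end 9: [10, 7, 10, 3, 10, 6, 11, 7, 11] sum 75, len 9
end 10: [10, 7, 10, 3, 10, 6, 11, 7, 11, 4] sum 79, len 10
end 11: [7, 10, 3, 10, 6, 11, 7, 11, 4, 9] sum 78, len 10
end 12: [3, 10, 6, 11, 7, 11, 4, 9, 12] sum 73, len 9
end 13: [10, 6, 11, 7, 11, 4, 9, 12, 10] sum 80, len 9
end 14: [11, 7, 11, 4, 9, 12, 10, 12] sum 76, len 8
end 15: [7, 11, 4, 9, 12, 10, 12, 7] sum 72, len 8
end 16: [7, 11, 4, 9, 12, 10, 12, 7, 2] sum 74, len 9
end 17: [11, 4, 9, 12, 10, 12, 7, 2, 10] sum 77, len 9
Shortest qualifying length: 8.

8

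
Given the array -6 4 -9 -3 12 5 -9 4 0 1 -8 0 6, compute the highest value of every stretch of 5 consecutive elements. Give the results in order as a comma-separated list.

-6 4 -9 -3 12 → max 12
4 -9 -3 12 5 → max 12
-9 -3 12 5 -9 → max 12
-3 12 5 -9 4 → max 12
12 5 -9 4 0 → max 12
5 -9 4 0 1 → max 5
-9 4 0 1 -8 → max 4
4 0 1 -8 0 → max 4
0 1 -8 0 6 → max 6

12, 12, 12, 12, 12, 5, 4, 4, 6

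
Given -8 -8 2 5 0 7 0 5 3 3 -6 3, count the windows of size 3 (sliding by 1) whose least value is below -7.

2

[-8, -8, 2] → min -8  < -7 ✓
[-8, 2, 5] → min -8  < -7 ✓
[2, 5, 0] → min 0
[5, 0, 7] → min 0
[0, 7, 0] → min 0
[7, 0, 5] → min 0
[0, 5, 3] → min 0
[5, 3, 3] → min 3
[3, 3, -6] → min -6
[3, -6, 3] → min -6
2 windows satisfy the condition.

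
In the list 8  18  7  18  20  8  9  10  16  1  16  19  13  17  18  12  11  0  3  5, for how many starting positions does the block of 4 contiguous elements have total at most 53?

8 18 7 18 → sum 51  ≤ 53 ✓
18 7 18 20 → sum 63
7 18 20 8 → sum 53  ≤ 53 ✓
18 20 8 9 → sum 55
20 8 9 10 → sum 47  ≤ 53 ✓
8 9 10 16 → sum 43  ≤ 53 ✓
9 10 16 1 → sum 36  ≤ 53 ✓
10 16 1 16 → sum 43  ≤ 53 ✓
16 1 16 19 → sum 52  ≤ 53 ✓
1 16 19 13 → sum 49  ≤ 53 ✓
16 19 13 17 → sum 65
19 13 17 18 → sum 67
13 17 18 12 → sum 60
17 18 12 11 → sum 58
18 12 11 0 → sum 41  ≤ 53 ✓
12 11 0 3 → sum 26  ≤ 53 ✓
11 0 3 5 → sum 19  ≤ 53 ✓
11 windows satisfy the condition.

11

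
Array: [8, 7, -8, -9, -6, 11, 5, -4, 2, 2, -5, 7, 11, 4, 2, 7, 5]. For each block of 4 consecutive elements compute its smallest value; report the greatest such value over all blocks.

2

Window mins for each of the 14 positions:
[8, 7, -8, -9] → min -9
[7, -8, -9, -6] → min -9
[-8, -9, -6, 11] → min -9
[-9, -6, 11, 5] → min -9
[-6, 11, 5, -4] → min -6
[11, 5, -4, 2] → min -4
[5, -4, 2, 2] → min -4
[-4, 2, 2, -5] → min -5
[2, 2, -5, 7] → min -5
[2, -5, 7, 11] → min -5
[-5, 7, 11, 4] → min -5
[7, 11, 4, 2] → min 2
[11, 4, 2, 7] → min 2
[4, 2, 7, 5] → min 2
Greatest of these is 2.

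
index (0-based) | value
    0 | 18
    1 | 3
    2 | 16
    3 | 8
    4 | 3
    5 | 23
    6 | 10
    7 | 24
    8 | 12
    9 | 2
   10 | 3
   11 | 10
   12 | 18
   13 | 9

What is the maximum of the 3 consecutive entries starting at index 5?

Elements at indices 5..7: 23, 10, 24
max(23, 10, 24) = 24

24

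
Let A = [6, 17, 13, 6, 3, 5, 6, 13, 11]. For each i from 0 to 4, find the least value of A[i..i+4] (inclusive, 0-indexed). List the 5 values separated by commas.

[6, 17, 13, 6, 3] → min 3
[17, 13, 6, 3, 5] → min 3
[13, 6, 3, 5, 6] → min 3
[6, 3, 5, 6, 13] → min 3
[3, 5, 6, 13, 11] → min 3

3, 3, 3, 3, 3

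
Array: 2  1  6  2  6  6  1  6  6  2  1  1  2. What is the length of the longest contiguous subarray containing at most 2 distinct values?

Extend right; when distinct count exceeds 2, shrink from the left:
add 2: window [2] (1 distinct), len 1
add 1: window [2, 1] (2 distinct), len 2
add 6: window [1, 6] (2 distinct), len 2
add 2: window [6, 2] (2 distinct), len 2
add 6: window [6, 2, 6] (2 distinct), len 3
add 6: window [6, 2, 6, 6] (2 distinct), len 4
add 1: window [6, 6, 1] (2 distinct), len 3
add 6: window [6, 6, 1, 6] (2 distinct), len 4
add 6: window [6, 6, 1, 6, 6] (2 distinct), len 5
add 2: window [6, 6, 2] (2 distinct), len 3
add 1: window [2, 1] (2 distinct), len 2
add 1: window [2, 1, 1] (2 distinct), len 3
add 2: window [2, 1, 1, 2] (2 distinct), len 4
Longest length with ≤2 distinct: 5.

5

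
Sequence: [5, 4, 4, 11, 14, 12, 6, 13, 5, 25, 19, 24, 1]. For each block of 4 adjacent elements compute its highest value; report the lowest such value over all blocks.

Window maxs for each of the 10 positions:
(5, 4, 4, 11) → max 11
(4, 4, 11, 14) → max 14
(4, 11, 14, 12) → max 14
(11, 14, 12, 6) → max 14
(14, 12, 6, 13) → max 14
(12, 6, 13, 5) → max 13
(6, 13, 5, 25) → max 25
(13, 5, 25, 19) → max 25
(5, 25, 19, 24) → max 25
(25, 19, 24, 1) → max 25
Lowest of these is 11.

11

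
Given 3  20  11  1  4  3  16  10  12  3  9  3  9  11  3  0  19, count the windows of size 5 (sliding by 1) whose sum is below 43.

(3, 20, 11, 1, 4) → sum 39  < 43 ✓
(20, 11, 1, 4, 3) → sum 39  < 43 ✓
(11, 1, 4, 3, 16) → sum 35  < 43 ✓
(1, 4, 3, 16, 10) → sum 34  < 43 ✓
(4, 3, 16, 10, 12) → sum 45
(3, 16, 10, 12, 3) → sum 44
(16, 10, 12, 3, 9) → sum 50
(10, 12, 3, 9, 3) → sum 37  < 43 ✓
(12, 3, 9, 3, 9) → sum 36  < 43 ✓
(3, 9, 3, 9, 11) → sum 35  < 43 ✓
(9, 3, 9, 11, 3) → sum 35  < 43 ✓
(3, 9, 11, 3, 0) → sum 26  < 43 ✓
(9, 11, 3, 0, 19) → sum 42  < 43 ✓
10 windows satisfy the condition.

10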